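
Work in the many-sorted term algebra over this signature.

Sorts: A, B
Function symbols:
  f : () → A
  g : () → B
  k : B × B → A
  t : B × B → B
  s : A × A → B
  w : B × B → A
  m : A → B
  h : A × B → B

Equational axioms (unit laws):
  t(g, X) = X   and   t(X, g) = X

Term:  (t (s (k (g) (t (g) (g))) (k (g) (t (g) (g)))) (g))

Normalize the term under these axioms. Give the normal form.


1. (t (s (k (g) (t (g) (g))) (k (g) (t (g) (g)))) (g))  →  (s (k (g) (t (g) (g))) (k (g) (t (g) (g))))
2. (s (k (g) (t (g) (g))) (k (g) (t (g) (g))))  →  (s (k (g) (g)) (k (g) (t (g) (g))))
3. (s (k (g) (g)) (k (g) (t (g) (g))))  →  (s (k (g) (g)) (k (g) (g)))

normal form = (s (k (g) (g)) (k (g) (g)))


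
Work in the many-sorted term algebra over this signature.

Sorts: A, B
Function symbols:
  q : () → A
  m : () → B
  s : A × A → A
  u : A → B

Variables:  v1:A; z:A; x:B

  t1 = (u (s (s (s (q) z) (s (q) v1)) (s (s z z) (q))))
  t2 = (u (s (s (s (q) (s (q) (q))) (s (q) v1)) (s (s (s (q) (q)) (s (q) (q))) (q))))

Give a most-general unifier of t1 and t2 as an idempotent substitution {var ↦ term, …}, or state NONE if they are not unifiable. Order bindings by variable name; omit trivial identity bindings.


{z ↦ (s (q) (q))}


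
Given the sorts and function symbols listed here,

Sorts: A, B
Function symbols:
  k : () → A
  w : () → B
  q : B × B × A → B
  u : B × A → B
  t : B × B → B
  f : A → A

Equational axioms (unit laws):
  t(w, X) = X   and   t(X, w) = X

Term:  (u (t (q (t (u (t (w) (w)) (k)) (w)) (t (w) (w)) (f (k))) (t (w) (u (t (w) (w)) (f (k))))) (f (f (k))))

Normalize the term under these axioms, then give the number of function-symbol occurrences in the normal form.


size = 16

1. (u (t (q (t (u (t (w) (w)) (k)) (w)) (t (w) (w)) (f (k))) (t (w) (u (t (w) (w)) (f (k))))) (f (f (k))))  →  (u (t (q (u (t (w) (w)) (k)) (t (w) (w)) (f (k))) (t (w) (u (t (w) (w)) (f (k))))) (f (f (k))))
2. (u (t (q (u (t (w) (w)) (k)) (t (w) (w)) (f (k))) (t (w) (u (t (w) (w)) (f (k))))) (f (f (k))))  →  (u (t (q (u (w) (k)) (t (w) (w)) (f (k))) (t (w) (u (t (w) (w)) (f (k))))) (f (f (k))))
3. (u (t (q (u (w) (k)) (t (w) (w)) (f (k))) (t (w) (u (t (w) (w)) (f (k))))) (f (f (k))))  →  (u (t (q (u (w) (k)) (w) (f (k))) (t (w) (u (t (w) (w)) (f (k))))) (f (f (k))))
4. (u (t (q (u (w) (k)) (w) (f (k))) (t (w) (u (t (w) (w)) (f (k))))) (f (f (k))))  →  (u (t (q (u (w) (k)) (w) (f (k))) (u (t (w) (w)) (f (k)))) (f (f (k))))
5. (u (t (q (u (w) (k)) (w) (f (k))) (u (t (w) (w)) (f (k)))) (f (f (k))))  →  (u (t (q (u (w) (k)) (w) (f (k))) (u (w) (f (k)))) (f (f (k))))
normal form: (u (t (q (u (w) (k)) (w) (f (k))) (u (w) (f (k)))) (f (f (k))))


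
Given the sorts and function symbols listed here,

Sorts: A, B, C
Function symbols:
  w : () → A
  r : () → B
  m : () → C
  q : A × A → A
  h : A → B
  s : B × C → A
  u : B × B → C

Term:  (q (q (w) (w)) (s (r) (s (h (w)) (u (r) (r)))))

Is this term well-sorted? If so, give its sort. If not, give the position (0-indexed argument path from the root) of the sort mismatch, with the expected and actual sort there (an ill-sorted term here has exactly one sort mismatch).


    (w) : A
    (w) : A
  (q (w) (w)) : A
    (r) : B
        (w) : A
      (h (w)) : B
        (r) : B
        (r) : B
      (u (r) (r)) : C
    (s (h (w)) (u (r) (r))) : A
  (s (r) (s (h (w)) (u (r) (r)))) : ✗ arg 1 at [1, 1] has sort A, expected C

ill-sorted at position [1, 1]: expected C, got A


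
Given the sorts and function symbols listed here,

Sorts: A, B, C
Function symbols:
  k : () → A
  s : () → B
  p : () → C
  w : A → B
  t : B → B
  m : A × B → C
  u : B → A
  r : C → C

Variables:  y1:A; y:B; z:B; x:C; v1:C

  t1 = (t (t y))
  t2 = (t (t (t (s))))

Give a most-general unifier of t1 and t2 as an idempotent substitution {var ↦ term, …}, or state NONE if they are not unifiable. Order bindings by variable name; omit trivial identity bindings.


{y ↦ (t (s))}


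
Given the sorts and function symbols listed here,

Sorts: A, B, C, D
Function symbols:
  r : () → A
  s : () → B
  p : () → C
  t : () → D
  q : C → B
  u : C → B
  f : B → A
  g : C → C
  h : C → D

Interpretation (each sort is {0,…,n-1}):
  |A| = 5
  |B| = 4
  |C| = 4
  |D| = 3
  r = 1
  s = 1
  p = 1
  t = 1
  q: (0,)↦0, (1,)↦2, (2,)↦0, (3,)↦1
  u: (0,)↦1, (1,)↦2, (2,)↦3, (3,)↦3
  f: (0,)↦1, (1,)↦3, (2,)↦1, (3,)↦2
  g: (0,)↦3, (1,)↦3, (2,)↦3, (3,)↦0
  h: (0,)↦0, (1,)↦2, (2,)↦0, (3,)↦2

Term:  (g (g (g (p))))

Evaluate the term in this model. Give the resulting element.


value = 3

  p = 1
  (g (p)) = g(1,) = 3
  (g (g (p))) = g(3,) = 0
  (g (g (g (p)))) = g(0,) = 3


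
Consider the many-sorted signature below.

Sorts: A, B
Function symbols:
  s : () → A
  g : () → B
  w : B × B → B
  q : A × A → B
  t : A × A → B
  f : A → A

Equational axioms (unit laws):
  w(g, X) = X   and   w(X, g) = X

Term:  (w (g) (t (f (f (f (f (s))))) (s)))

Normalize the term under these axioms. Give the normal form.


1. (w (g) (t (f (f (f (f (s))))) (s)))  →  (t (f (f (f (f (s))))) (s))

normal form = (t (f (f (f (f (s))))) (s))


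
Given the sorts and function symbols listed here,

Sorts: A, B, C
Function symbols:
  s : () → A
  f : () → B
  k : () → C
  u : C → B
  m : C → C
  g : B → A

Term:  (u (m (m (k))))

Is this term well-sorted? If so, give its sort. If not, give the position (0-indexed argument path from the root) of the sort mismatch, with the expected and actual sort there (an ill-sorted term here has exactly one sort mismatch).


      (k) : C
    (m (k)) : C
  (m (m (k))) : C
(u (m (m (k)))) : B

well-sorted; sort = B


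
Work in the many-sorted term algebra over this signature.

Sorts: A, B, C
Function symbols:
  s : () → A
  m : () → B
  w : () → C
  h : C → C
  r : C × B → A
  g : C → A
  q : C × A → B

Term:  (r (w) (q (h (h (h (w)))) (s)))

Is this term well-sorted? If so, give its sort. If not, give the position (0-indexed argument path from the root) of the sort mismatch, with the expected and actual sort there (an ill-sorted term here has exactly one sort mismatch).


  (w) : C
          (w) : C
        (h (w)) : C
      (h (h (w))) : C
    (h (h (h (w)))) : C
    (s) : A
  (q (h (h (h (w)))) (s)) : B
(r (w) (q (h (h (h (w)))) (s))) : A

well-sorted; sort = A


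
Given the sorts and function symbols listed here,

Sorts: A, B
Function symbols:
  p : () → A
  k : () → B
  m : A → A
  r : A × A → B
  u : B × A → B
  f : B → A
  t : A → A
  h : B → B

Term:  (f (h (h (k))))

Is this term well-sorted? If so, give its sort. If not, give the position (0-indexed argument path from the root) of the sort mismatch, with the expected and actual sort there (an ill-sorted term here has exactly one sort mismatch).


      (k) : B
    (h (k)) : B
  (h (h (k))) : B
(f (h (h (k)))) : A

well-sorted; sort = A


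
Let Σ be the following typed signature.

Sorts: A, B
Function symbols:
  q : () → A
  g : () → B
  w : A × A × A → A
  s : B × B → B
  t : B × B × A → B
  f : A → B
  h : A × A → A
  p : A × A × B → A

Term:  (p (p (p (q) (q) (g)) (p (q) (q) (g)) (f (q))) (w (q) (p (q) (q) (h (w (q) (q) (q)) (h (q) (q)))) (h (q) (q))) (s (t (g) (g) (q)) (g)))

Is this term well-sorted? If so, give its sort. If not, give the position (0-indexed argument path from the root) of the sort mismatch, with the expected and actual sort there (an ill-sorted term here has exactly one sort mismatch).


ill-sorted at position [1, 1, 2]: expected B, got A

      (q) : A
      (q) : A
      (g) : B
    (p (q) (q) (g)) : A
      (q) : A
      (q) : A
      (g) : B
    (p (q) (q) (g)) : A
      (q) : A
    (f (q)) : B
  (p (p (q) (q) (g)) (p (q) (q) (g)) (f (q))) : A
    (q) : A
      (q) : A
      (q) : A
          (q) : A
          (q) : A
          (q) : A
        (w (q) (q) (q)) : A
          (q) : A
          (q) : A
        (h (q) (q)) : A
      (h (w (q) (q) (q)) (h (q) (q))) : A
    (p (q) (q) (h (w (q) (q) (q)) (h (q) (q)))) : ✗ arg 2 at [1, 1, 2] has sort A, expected B
      (q) : A
      (q) : A
    (h (q) (q)) : A
      (g) : B
      (g) : B
      (q) : A
    (t (g) (g) (q)) : B
    (g) : B
  (s (t (g) (g) (q)) (g)) : B


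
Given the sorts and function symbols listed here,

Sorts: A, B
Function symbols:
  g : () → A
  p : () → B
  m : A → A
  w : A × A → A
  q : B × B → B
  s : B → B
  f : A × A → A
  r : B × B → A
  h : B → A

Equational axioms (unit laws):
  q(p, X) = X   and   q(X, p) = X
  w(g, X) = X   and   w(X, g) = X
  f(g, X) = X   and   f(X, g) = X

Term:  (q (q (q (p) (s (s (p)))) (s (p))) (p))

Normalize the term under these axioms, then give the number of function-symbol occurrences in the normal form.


1. (q (q (q (p) (s (s (p)))) (s (p))) (p))  →  (q (q (p) (s (s (p)))) (s (p)))
2. (q (q (p) (s (s (p)))) (s (p)))  →  (q (s (s (p))) (s (p)))
normal form: (q (s (s (p))) (s (p)))

size = 6


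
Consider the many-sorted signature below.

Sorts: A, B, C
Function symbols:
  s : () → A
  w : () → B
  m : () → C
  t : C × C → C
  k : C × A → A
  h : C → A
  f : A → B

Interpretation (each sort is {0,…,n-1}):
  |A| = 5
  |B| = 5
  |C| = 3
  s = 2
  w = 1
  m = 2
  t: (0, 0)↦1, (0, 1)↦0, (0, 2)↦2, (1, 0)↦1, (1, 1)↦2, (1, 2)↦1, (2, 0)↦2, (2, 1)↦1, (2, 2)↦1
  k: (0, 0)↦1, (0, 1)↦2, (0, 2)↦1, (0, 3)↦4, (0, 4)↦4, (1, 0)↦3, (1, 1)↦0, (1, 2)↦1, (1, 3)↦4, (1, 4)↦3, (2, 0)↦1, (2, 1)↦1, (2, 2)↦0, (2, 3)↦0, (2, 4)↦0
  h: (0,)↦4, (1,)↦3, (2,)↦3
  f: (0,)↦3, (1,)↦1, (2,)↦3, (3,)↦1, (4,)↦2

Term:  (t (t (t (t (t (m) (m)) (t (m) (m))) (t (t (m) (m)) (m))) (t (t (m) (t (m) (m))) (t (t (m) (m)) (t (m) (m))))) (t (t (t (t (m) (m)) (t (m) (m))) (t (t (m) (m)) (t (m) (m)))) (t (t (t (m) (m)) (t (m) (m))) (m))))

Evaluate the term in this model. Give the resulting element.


  m = 2
  m = 2
  (t (m) (m)) = t(2, 2) = 1
  m = 2
  m = 2
  (t (m) (m)) = t(2, 2) = 1
  (t (t (m) (m)) (t (m) (m))) = t(1, 1) = 2
  m = 2
  m = 2
  (t (m) (m)) = t(2, 2) = 1
  m = 2
  (t (t (m) (m)) (m)) = t(1, 2) = 1
  (t (t (t (m) (m)) (t (m) (m))) (t (t (m) (m)) (m))) = t(2, 1) = 1
  m = 2
  m = 2
  m = 2
  (t (m) (m)) = t(2, 2) = 1
  (t (m) (t (m) (m))) = t(2, 1) = 1
  m = 2
  m = 2
  (t (m) (m)) = t(2, 2) = 1
  m = 2
  m = 2
  (t (m) (m)) = t(2, 2) = 1
  (t (t (m) (m)) (t (m) (m))) = t(1, 1) = 2
  (t (t (m) (t (m) (m))) (t (t (m) (m)) (t (m) (m)))) = t(1, 2) = 1
  (t (t (t (t (m) (m)) (t (m) (m))) (t (t (m) (m)) (m))) (t (t (m) (t (m) (m))) (t (t (m) (m)) (t (m) (m))))) = t(1, 1) = 2
  m = 2
  m = 2
  (t (m) (m)) = t(2, 2) = 1
  m = 2
  m = 2
  (t (m) (m)) = t(2, 2) = 1
  (t (t (m) (m)) (t (m) (m))) = t(1, 1) = 2
  m = 2
  m = 2
  (t (m) (m)) = t(2, 2) = 1
  m = 2
  m = 2
  (t (m) (m)) = t(2, 2) = 1
  (t (t (m) (m)) (t (m) (m))) = t(1, 1) = 2
  (t (t (t (m) (m)) (t (m) (m))) (t (t (m) (m)) (t (m) (m)))) = t(2, 2) = 1
  m = 2
  m = 2
  (t (m) (m)) = t(2, 2) = 1
  m = 2
  m = 2
  (t (m) (m)) = t(2, 2) = 1
  (t (t (m) (m)) (t (m) (m))) = t(1, 1) = 2
  m = 2
  (t (t (t (m) (m)) (t (m) (m))) (m)) = t(2, 2) = 1
  (t (t (t (t (m) (m)) (t (m) (m))) (t (t (m) (m)) (t (m) (m)))) (t (t (t (m) (m)) (t (m) (m))) (m))) = t(1, 1) = 2
  (t (t (t (t (t (m) (m)) (t (m) (m))) (t (t (m) (m)) (m))) (t (t (m) (t (m) (m))) (t (t (m) (m)) (t (m) (m))))) (t (t (t (t (m) (m)) (t (m) (m))) (t (t (m) (m)) (t (m) (m)))) (t (t (t (m) (m)) (t (m) (m))) (m)))) = t(2, 2) = 1

value = 1


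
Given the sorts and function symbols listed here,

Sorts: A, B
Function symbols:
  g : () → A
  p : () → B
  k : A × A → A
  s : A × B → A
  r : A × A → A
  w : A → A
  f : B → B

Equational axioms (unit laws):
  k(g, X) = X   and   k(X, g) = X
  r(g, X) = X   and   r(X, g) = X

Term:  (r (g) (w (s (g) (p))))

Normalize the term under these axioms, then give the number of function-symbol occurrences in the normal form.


1. (r (g) (w (s (g) (p))))  →  (w (s (g) (p)))
normal form: (w (s (g) (p)))

size = 4


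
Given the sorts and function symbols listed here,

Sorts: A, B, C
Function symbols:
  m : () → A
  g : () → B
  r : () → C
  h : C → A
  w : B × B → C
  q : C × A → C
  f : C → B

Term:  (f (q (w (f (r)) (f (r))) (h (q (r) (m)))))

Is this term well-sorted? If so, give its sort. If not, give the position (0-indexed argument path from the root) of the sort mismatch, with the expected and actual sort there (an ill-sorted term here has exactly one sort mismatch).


well-sorted; sort = B

        (r) : C
      (f (r)) : B
        (r) : C
      (f (r)) : B
    (w (f (r)) (f (r))) : C
        (r) : C
        (m) : A
      (q (r) (m)) : C
    (h (q (r) (m))) : A
  (q (w (f (r)) (f (r))) (h (q (r) (m)))) : C
(f (q (w (f (r)) (f (r))) (h (q (r) (m))))) : B


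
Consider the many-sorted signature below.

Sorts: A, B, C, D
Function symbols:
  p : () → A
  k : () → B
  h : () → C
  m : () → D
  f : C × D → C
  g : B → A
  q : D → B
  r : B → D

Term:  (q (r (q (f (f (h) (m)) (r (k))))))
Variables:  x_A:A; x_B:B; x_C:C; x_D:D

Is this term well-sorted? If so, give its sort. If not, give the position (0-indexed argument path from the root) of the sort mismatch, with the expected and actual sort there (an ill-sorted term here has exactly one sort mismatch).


ill-sorted at position [0, 0, 0]: expected D, got C

          (h) : C
          (m) : D
        (f (h) (m)) : C
          (k) : B
        (r (k)) : D
      (f (f (h) (m)) (r (k))) : C
    (q (f (f (h) (m)) (r (k)))) : ✗ arg 0 at [0, 0, 0] has sort C, expected D


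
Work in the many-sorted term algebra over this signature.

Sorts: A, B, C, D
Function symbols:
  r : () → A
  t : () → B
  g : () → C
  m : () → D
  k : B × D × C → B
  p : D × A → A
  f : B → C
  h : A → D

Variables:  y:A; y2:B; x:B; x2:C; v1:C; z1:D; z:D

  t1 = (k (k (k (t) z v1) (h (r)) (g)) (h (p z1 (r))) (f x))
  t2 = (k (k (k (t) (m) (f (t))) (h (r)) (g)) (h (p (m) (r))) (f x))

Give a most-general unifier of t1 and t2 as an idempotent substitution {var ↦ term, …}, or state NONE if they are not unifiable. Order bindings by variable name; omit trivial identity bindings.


{v1 ↦ (f (t)), z ↦ (m), z1 ↦ (m)}


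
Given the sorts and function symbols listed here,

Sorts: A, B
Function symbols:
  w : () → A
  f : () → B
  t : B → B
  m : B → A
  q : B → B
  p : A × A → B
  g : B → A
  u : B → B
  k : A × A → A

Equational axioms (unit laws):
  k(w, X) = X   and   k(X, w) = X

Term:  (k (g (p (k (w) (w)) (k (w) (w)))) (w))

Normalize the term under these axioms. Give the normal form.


normal form = (g (p (w) (w)))

1. (k (g (p (k (w) (w)) (k (w) (w)))) (w))  →  (g (p (k (w) (w)) (k (w) (w))))
2. (g (p (k (w) (w)) (k (w) (w))))  →  (g (p (w) (k (w) (w))))
3. (g (p (w) (k (w) (w))))  →  (g (p (w) (w)))


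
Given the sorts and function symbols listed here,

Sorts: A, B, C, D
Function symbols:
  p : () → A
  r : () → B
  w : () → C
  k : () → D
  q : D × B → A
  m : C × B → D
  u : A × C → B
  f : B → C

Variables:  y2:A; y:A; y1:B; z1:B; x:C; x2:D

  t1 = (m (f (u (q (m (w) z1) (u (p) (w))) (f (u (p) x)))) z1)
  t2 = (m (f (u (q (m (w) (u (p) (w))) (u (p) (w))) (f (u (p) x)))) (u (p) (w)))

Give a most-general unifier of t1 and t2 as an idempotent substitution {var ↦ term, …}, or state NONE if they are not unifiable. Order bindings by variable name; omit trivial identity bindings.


{z1 ↦ (u (p) (w))}


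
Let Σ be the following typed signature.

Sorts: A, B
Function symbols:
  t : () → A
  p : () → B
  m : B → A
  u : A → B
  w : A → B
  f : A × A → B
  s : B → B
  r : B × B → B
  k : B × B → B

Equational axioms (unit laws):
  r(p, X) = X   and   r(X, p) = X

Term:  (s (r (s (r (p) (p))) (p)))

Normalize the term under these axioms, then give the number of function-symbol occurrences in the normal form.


size = 3

1. (s (r (s (r (p) (p))) (p)))  →  (s (s (r (p) (p))))
2. (s (s (r (p) (p))))  →  (s (s (p)))
normal form: (s (s (p)))


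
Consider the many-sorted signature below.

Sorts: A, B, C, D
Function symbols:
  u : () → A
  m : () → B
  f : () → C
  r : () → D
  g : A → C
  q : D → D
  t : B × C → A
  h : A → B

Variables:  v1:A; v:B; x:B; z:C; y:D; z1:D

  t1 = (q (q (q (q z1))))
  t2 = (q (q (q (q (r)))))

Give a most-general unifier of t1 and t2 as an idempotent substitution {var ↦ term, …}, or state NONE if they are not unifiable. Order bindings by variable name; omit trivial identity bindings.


{z1 ↦ (r)}


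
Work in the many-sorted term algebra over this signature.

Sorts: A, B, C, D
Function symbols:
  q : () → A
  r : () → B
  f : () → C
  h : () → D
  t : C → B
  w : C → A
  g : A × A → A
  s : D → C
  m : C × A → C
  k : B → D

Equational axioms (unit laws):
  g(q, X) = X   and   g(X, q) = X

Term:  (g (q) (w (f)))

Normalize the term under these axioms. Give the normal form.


normal form = (w (f))

1. (g (q) (w (f)))  →  (w (f))


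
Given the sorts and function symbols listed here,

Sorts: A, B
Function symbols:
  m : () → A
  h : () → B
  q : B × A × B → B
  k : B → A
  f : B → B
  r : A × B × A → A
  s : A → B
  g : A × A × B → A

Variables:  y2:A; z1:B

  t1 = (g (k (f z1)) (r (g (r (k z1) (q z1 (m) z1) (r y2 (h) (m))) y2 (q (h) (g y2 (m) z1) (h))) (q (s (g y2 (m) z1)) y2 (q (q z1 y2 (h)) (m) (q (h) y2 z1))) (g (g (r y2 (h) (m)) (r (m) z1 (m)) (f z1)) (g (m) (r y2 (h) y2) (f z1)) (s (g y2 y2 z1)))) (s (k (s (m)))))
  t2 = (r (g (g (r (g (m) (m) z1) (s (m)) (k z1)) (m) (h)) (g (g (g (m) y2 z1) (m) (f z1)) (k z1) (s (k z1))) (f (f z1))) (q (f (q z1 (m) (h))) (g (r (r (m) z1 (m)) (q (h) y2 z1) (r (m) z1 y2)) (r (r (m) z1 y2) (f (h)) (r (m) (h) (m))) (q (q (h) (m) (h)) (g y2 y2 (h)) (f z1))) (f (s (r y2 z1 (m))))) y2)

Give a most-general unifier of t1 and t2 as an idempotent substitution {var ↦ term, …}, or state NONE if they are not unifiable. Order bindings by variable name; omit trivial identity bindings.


NONE (not unifiable)

head clash or occurs-check failure — not unifiable


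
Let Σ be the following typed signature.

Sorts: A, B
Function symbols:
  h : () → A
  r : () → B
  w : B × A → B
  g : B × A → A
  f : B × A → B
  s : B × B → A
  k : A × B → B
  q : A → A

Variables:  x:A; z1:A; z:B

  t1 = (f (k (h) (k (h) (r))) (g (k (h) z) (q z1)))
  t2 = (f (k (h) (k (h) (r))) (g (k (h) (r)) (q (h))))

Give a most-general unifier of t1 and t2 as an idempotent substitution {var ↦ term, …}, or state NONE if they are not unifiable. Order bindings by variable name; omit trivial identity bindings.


{z ↦ (r), z1 ↦ (h)}


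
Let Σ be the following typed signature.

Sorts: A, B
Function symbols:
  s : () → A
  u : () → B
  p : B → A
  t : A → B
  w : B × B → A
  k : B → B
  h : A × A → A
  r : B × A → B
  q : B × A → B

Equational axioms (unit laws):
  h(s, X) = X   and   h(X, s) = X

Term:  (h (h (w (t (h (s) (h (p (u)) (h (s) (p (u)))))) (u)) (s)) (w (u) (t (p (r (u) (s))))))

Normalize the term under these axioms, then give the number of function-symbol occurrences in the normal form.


1. (h (h (w (t (h (s) (h (p (u)) (h (s) (p (u)))))) (u)) (s)) (w (u) (t (p (r (u) (s))))))  →  (h (w (t (h (s) (h (p (u)) (h (s) (p (u)))))) (u)) (w (u) (t (p (r (u) (s))))))
2. (h (w (t (h (s) (h (p (u)) (h (s) (p (u)))))) (u)) (w (u) (t (p (r (u) (s))))))  →  (h (w (t (h (p (u)) (h (s) (p (u))))) (u)) (w (u) (t (p (r (u) (s))))))
3. (h (w (t (h (p (u)) (h (s) (p (u))))) (u)) (w (u) (t (p (r (u) (s))))))  →  (h (w (t (h (p (u)) (p (u)))) (u)) (w (u) (t (p (r (u) (s))))))
normal form: (h (w (t (h (p (u)) (p (u)))) (u)) (w (u) (t (p (r (u) (s))))))

size = 16


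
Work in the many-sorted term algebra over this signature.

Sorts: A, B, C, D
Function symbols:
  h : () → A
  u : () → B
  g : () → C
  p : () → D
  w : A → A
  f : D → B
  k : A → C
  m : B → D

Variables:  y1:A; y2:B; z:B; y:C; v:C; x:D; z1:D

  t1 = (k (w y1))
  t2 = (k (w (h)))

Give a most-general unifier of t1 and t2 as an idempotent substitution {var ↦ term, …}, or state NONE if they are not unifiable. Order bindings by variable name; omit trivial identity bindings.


{y1 ↦ (h)}


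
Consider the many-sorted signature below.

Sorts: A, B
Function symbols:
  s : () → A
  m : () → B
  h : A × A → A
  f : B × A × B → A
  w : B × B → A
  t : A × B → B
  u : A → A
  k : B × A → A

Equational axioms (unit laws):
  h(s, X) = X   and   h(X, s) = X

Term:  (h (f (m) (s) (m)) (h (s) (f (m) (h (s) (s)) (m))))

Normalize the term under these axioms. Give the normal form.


normal form = (h (f (m) (s) (m)) (f (m) (s) (m)))

1. (h (f (m) (s) (m)) (h (s) (f (m) (h (s) (s)) (m))))  →  (h (f (m) (s) (m)) (f (m) (h (s) (s)) (m)))
2. (h (f (m) (s) (m)) (f (m) (h (s) (s)) (m)))  →  (h (f (m) (s) (m)) (f (m) (s) (m)))


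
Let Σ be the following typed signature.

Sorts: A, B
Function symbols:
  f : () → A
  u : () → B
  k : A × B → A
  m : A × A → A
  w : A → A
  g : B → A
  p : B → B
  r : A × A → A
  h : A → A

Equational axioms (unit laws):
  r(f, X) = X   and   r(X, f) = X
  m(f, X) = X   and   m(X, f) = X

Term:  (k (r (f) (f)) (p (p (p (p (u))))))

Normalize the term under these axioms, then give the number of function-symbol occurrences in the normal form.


1. (k (r (f) (f)) (p (p (p (p (u))))))  →  (k (f) (p (p (p (p (u))))))
normal form: (k (f) (p (p (p (p (u))))))

size = 7


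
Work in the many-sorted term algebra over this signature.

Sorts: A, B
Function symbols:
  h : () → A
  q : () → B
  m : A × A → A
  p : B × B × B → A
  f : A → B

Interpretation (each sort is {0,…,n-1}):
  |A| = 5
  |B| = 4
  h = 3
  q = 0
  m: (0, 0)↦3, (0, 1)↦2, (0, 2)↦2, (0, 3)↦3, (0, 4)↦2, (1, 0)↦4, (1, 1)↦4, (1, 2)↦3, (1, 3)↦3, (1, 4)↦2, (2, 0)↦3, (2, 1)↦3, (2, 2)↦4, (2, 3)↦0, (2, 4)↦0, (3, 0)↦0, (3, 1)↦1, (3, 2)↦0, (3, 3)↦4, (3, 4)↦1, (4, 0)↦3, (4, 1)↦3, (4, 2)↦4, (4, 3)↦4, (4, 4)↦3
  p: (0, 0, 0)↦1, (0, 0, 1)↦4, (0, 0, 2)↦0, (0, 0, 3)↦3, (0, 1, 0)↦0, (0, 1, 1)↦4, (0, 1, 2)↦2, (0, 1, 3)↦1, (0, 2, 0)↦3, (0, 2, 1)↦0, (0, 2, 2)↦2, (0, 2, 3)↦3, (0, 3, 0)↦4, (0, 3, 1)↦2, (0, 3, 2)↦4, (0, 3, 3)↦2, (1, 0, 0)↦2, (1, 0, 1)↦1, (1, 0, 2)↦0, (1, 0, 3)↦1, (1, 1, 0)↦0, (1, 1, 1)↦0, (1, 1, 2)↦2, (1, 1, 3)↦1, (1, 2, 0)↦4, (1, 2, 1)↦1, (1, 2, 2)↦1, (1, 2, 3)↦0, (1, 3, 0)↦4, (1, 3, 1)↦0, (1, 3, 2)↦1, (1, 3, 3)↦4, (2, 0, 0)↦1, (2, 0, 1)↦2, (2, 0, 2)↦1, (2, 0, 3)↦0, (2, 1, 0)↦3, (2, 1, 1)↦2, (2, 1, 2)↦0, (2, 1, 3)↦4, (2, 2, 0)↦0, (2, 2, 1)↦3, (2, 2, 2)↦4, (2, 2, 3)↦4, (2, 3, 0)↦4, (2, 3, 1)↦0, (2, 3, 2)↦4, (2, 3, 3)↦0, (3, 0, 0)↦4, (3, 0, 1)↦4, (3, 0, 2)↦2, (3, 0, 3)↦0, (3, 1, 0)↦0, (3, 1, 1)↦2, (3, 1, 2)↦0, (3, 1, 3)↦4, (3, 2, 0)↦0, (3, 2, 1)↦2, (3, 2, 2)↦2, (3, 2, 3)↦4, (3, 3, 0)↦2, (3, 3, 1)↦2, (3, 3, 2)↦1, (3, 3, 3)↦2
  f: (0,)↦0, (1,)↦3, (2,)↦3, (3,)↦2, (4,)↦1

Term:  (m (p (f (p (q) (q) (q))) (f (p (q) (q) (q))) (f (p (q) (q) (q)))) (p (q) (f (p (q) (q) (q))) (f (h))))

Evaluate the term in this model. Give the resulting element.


value = 0

  q = 0
  q = 0
  q = 0
  (p (q) (q) (q)) = p(0, 0, 0) = 1
  (f (p (q) (q) (q))) = f(1,) = 3
  q = 0
  q = 0
  q = 0
  (p (q) (q) (q)) = p(0, 0, 0) = 1
  (f (p (q) (q) (q))) = f(1,) = 3
  q = 0
  q = 0
  q = 0
  (p (q) (q) (q)) = p(0, 0, 0) = 1
  (f (p (q) (q) (q))) = f(1,) = 3
  (p (f (p (q) (q) (q))) (f (p (q) (q) (q))) (f (p (q) (q) (q)))) = p(3, 3, 3) = 2
  q = 0
  q = 0
  q = 0
  q = 0
  (p (q) (q) (q)) = p(0, 0, 0) = 1
  (f (p (q) (q) (q))) = f(1,) = 3
  h = 3
  (f (h)) = f(3,) = 2
  (p (q) (f (p (q) (q) (q))) (f (h))) = p(0, 3, 2) = 4
  (m (p (f (p (q) (q) (q))) (f (p (q) (q) (q))) (f (p (q) (q) (q)))) (p (q) (f (p (q) (q) (q))) (f (h)))) = m(2, 4) = 0


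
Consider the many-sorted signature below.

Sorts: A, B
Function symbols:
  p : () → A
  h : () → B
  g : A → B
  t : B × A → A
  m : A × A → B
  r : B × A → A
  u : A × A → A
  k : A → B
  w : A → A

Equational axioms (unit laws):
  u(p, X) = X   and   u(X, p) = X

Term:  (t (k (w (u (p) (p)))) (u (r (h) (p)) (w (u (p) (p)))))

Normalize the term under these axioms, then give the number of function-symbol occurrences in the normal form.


1. (t (k (w (u (p) (p)))) (u (r (h) (p)) (w (u (p) (p)))))  →  (t (k (w (p))) (u (r (h) (p)) (w (u (p) (p)))))
2. (t (k (w (p))) (u (r (h) (p)) (w (u (p) (p)))))  →  (t (k (w (p))) (u (r (h) (p)) (w (p))))
normal form: (t (k (w (p))) (u (r (h) (p)) (w (p))))

size = 10


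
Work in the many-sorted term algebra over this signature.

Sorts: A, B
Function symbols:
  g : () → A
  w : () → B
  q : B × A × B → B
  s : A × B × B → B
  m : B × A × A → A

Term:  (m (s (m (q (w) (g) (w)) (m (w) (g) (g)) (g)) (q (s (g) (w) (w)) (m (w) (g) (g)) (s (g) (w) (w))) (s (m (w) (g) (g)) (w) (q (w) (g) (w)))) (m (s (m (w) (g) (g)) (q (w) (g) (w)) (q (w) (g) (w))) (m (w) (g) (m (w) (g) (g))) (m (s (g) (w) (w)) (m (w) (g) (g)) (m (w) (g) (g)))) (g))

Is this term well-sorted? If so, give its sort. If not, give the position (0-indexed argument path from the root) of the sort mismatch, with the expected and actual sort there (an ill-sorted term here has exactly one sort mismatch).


        (w) : B
        (g) : A
        (w) : B
      (q (w) (g) (w)) : B
        (w) : B
        (g) : A
        (g) : A
      (m (w) (g) (g)) : A
      (g) : A
    (m (q (w) (g) (w)) (m (w) (g) (g)) (g)) : A
        (g) : A
        (w) : B
        (w) : B
      (s (g) (w) (w)) : B
        (w) : B
        (g) : A
        (g) : A
      (m (w) (g) (g)) : A
        (g) : A
        (w) : B
        (w) : B
      (s (g) (w) (w)) : B
    (q (s (g) (w) (w)) (m (w) (g) (g)) (s (g) (w) (w))) : B
        (w) : B
        (g) : A
        (g) : A
      (m (w) (g) (g)) : A
      (w) : B
        (w) : B
        (g) : A
        (w) : B
      (q (w) (g) (w)) : B
    (s (m (w) (g) (g)) (w) (q (w) (g) (w))) : B
  (s (m (q (w) (g) (w)) (m (w) (g) (g)) (g)) (q (s (g) (w) (w)) (m (w) (g) (g)) (s (g) (w) (w))) (s (m (w) (g) (g)) (w) (q (w) (g) (w)))) : B
        (w) : B
        (g) : A
        (g) : A
      (m (w) (g) (g)) : A
        (w) : B
        (g) : A
        (w) : B
      (q (w) (g) (w)) : B
        (w) : B
        (g) : A
        (w) : B
      (q (w) (g) (w)) : B
    (s (m (w) (g) (g)) (q (w) (g) (w)) (q (w) (g) (w))) : B
      (w) : B
      (g) : A
        (w) : B
        (g) : A
        (g) : A
      (m (w) (g) (g)) : A
    (m (w) (g) (m (w) (g) (g))) : A
        (g) : A
        (w) : B
        (w) : B
      (s (g) (w) (w)) : B
        (w) : B
        (g) : A
        (g) : A
      (m (w) (g) (g)) : A
        (w) : B
        (g) : A
        (g) : A
      (m (w) (g) (g)) : A
    (m (s (g) (w) (w)) (m (w) (g) (g)) (m (w) (g) (g))) : A
  (m (s (m (w) (g) (g)) (q (w) (g) (w)) (q (w) (g) (w))) (m (w) (g) (m (w) (g) (g))) (m (s (g) (w) (w)) (m (w) (g) (g)) (m (w) (g) (g)))) : A
  (g) : A
(m (s (m (q (w) (g) (w)) (m (w) (g) (g)) (g)) (q (s (g) (w) (w)) (m (w) (g) (g)) (s (g) (w) (w))) (s (m (w) (g) (g)) (w) (q (w) (g) (w)))) (m (s (m (w) (g) (g)) (q (w) (g) (w)) (q (w) (g) (w))) (m (w) (g) (m (w) (g) (g))) (m (s (g) (w) (w)) (m (w) (g) (g)) (m (w) (g) (g)))) (g)) : A

well-sorted; sort = A


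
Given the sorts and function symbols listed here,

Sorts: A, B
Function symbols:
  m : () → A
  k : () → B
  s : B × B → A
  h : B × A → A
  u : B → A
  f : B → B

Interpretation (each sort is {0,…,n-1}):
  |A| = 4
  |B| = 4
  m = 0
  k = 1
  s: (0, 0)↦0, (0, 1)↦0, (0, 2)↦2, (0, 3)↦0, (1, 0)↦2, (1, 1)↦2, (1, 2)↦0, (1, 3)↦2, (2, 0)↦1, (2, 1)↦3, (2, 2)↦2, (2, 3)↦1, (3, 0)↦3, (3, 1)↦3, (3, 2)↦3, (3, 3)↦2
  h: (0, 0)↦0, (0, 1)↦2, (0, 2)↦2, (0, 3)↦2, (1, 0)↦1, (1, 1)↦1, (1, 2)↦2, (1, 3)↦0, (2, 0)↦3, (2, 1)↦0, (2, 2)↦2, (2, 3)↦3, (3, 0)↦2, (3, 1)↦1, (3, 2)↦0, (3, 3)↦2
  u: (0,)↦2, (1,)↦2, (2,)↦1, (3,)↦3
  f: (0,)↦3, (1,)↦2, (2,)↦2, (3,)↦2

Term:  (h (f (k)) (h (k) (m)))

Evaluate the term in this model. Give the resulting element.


  k = 1
  (f (k)) = f(1,) = 2
  k = 1
  m = 0
  (h (k) (m)) = h(1, 0) = 1
  (h (f (k)) (h (k) (m))) = h(2, 1) = 0

value = 0


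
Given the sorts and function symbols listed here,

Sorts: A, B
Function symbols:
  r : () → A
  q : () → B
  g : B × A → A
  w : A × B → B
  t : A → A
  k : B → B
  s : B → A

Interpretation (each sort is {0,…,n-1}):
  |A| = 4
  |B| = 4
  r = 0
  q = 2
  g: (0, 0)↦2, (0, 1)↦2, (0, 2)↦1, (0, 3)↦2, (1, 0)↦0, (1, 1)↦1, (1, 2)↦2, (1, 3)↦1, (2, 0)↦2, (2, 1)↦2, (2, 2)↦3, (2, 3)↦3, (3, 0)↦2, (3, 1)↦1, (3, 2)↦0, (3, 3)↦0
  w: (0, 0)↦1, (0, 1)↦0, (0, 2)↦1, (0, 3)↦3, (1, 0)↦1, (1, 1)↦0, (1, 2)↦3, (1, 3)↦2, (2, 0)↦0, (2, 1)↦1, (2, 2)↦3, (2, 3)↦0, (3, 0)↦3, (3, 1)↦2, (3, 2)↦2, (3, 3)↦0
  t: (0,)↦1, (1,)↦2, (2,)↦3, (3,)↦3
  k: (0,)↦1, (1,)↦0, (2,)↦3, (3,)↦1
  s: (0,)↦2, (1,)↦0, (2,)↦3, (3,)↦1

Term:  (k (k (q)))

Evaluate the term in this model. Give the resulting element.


  q = 2
  (k (q)) = k(2,) = 3
  (k (k (q))) = k(3,) = 1

value = 1


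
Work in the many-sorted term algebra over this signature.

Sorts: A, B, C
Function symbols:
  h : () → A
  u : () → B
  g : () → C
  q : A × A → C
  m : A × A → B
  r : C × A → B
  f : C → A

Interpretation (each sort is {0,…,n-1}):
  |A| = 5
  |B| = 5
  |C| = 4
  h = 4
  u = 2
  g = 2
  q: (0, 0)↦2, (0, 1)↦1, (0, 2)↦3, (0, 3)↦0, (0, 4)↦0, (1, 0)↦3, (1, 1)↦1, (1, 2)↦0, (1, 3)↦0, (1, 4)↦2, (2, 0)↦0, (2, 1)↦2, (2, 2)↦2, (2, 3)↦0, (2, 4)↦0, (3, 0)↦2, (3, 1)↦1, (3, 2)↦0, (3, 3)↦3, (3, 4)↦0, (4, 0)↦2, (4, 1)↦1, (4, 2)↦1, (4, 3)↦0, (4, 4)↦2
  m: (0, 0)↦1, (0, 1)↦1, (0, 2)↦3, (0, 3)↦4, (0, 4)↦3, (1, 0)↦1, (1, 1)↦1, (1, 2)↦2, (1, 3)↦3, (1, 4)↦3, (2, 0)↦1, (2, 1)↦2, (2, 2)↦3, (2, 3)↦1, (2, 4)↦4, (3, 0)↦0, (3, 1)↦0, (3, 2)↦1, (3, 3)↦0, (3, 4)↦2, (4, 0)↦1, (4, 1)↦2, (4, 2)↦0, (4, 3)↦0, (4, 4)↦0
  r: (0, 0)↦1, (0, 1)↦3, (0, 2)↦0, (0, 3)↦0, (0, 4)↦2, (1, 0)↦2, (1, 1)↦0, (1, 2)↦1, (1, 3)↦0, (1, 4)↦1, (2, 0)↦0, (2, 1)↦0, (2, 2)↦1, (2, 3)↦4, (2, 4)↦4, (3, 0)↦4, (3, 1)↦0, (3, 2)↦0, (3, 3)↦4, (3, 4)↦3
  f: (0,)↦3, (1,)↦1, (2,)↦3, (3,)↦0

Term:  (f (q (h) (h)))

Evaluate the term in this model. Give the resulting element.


  h = 4
  h = 4
  (q (h) (h)) = q(4, 4) = 2
  (f (q (h) (h))) = f(2,) = 3

value = 3


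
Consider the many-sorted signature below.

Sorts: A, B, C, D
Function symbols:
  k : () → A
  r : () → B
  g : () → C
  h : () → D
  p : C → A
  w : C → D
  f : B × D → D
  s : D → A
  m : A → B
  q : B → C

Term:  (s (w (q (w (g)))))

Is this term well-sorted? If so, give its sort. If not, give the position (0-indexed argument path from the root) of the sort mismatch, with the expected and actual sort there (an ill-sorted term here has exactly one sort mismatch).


ill-sorted at position [0, 0, 0]: expected B, got D

        (g) : C
      (w (g)) : D
    (q (w (g))) : ✗ arg 0 at [0, 0, 0] has sort D, expected B


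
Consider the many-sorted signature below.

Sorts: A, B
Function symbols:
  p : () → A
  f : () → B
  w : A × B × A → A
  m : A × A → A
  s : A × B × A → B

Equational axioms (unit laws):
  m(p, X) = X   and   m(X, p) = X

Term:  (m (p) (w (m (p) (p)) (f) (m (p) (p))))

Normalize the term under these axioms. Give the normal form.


1. (m (p) (w (m (p) (p)) (f) (m (p) (p))))  →  (w (m (p) (p)) (f) (m (p) (p)))
2. (w (m (p) (p)) (f) (m (p) (p)))  →  (w (p) (f) (m (p) (p)))
3. (w (p) (f) (m (p) (p)))  →  (w (p) (f) (p))

normal form = (w (p) (f) (p))


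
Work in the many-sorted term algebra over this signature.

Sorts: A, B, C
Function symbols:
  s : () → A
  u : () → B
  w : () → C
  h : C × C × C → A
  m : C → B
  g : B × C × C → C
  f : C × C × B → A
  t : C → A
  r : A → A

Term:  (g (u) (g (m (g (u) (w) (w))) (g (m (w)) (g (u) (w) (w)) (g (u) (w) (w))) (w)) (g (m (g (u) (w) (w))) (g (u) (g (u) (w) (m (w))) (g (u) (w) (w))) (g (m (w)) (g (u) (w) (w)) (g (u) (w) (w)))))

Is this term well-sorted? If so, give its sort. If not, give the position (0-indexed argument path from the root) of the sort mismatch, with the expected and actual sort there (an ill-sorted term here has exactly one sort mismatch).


  (u) : B
        (u) : B
        (w) : C
        (w) : C
      (g (u) (w) (w)) : C
    (m (g (u) (w) (w))) : B
        (w) : C
      (m (w)) : B
        (u) : B
        (w) : C
        (w) : C
      (g (u) (w) (w)) : C
        (u) : B
        (w) : C
        (w) : C
      (g (u) (w) (w)) : C
    (g (m (w)) (g (u) (w) (w)) (g (u) (w) (w))) : C
    (w) : C
  (g (m (g (u) (w) (w))) (g (m (w)) (g (u) (w) (w)) (g (u) (w) (w))) (w)) : C
        (u) : B
        (w) : C
        (w) : C
      (g (u) (w) (w)) : C
    (m (g (u) (w) (w))) : B
      (u) : B
        (u) : B
        (w) : C
          (w) : C
        (m (w)) : B
      (g (u) (w) (m (w))) : ✗ arg 2 at [2, 1, 1, 2] has sort B, expected C
        (u) : B
        (w) : C
        (w) : C
      (g (u) (w) (w)) : C
        (w) : C
      (m (w)) : B
        (u) : B
        (w) : C
        (w) : C
      (g (u) (w) (w)) : C
        (u) : B
        (w) : C
        (w) : C
      (g (u) (w) (w)) : C
    (g (m (w)) (g (u) (w) (w)) (g (u) (w) (w))) : C

ill-sorted at position [2, 1, 1, 2]: expected C, got B


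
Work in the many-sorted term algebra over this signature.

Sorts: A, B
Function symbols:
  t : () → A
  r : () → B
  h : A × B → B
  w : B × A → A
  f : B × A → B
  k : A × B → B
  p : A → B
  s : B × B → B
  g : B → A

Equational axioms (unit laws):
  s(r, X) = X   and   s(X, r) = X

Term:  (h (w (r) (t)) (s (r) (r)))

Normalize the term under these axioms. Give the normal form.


normal form = (h (w (r) (t)) (r))

1. (h (w (r) (t)) (s (r) (r)))  →  (h (w (r) (t)) (r))


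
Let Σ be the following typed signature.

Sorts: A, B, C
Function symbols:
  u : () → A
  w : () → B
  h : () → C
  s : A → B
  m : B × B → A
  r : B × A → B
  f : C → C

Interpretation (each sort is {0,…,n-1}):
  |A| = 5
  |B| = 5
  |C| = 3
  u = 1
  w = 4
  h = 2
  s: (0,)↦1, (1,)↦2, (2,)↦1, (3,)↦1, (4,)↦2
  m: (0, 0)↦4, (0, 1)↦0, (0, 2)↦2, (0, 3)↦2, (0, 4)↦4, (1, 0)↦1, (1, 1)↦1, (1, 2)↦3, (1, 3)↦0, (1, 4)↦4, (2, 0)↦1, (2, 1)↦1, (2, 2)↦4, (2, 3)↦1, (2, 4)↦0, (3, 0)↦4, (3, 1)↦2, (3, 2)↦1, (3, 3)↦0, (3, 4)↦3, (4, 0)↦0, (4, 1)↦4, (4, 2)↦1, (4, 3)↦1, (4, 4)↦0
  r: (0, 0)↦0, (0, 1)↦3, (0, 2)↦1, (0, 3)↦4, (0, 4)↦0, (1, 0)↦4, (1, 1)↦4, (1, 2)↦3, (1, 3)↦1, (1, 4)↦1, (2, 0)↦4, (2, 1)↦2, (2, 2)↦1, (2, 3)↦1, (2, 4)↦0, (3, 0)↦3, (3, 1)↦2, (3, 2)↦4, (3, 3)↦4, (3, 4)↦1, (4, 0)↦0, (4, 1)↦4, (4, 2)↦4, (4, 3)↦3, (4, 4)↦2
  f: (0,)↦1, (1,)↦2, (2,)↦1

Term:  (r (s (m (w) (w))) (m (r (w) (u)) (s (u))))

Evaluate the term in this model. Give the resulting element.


  w = 4
  w = 4
  (m (w) (w)) = m(4, 4) = 0
  (s (m (w) (w))) = s(0,) = 1
  w = 4
  u = 1
  (r (w) (u)) = r(4, 1) = 4
  u = 1
  (s (u)) = s(1,) = 2
  (m (r (w) (u)) (s (u))) = m(4, 2) = 1
  (r (s (m (w) (w))) (m (r (w) (u)) (s (u)))) = r(1, 1) = 4

value = 4


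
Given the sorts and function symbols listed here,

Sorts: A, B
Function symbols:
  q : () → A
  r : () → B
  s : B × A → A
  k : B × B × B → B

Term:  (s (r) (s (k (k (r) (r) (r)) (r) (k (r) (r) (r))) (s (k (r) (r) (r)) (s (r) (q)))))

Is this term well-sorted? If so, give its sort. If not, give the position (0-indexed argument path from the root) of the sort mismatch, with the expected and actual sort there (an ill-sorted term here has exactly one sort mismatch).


  (r) : B
        (r) : B
        (r) : B
        (r) : B
      (k (r) (r) (r)) : B
      (r) : B
        (r) : B
        (r) : B
        (r) : B
      (k (r) (r) (r)) : B
    (k (k (r) (r) (r)) (r) (k (r) (r) (r))) : B
        (r) : B
        (r) : B
        (r) : B
      (k (r) (r) (r)) : B
        (r) : B
        (q) : A
      (s (r) (q)) : A
    (s (k (r) (r) (r)) (s (r) (q))) : A
  (s (k (k (r) (r) (r)) (r) (k (r) (r) (r))) (s (k (r) (r) (r)) (s (r) (q)))) : A
(s (r) (s (k (k (r) (r) (r)) (r) (k (r) (r) (r))) (s (k (r) (r) (r)) (s (r) (q))))) : A

well-sorted; sort = A


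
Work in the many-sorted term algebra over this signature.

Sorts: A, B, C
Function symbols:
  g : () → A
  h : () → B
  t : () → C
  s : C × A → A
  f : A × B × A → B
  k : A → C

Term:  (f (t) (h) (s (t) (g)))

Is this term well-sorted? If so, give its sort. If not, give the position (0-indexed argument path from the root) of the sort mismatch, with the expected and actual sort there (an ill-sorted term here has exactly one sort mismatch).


ill-sorted at position [0]: expected A, got C

  (t) : C
  (h) : B
    (t) : C
    (g) : A
  (s (t) (g)) : A
(f (t) (h) (s (t) (g))) : ✗ arg 0 at [0] has sort C, expected A


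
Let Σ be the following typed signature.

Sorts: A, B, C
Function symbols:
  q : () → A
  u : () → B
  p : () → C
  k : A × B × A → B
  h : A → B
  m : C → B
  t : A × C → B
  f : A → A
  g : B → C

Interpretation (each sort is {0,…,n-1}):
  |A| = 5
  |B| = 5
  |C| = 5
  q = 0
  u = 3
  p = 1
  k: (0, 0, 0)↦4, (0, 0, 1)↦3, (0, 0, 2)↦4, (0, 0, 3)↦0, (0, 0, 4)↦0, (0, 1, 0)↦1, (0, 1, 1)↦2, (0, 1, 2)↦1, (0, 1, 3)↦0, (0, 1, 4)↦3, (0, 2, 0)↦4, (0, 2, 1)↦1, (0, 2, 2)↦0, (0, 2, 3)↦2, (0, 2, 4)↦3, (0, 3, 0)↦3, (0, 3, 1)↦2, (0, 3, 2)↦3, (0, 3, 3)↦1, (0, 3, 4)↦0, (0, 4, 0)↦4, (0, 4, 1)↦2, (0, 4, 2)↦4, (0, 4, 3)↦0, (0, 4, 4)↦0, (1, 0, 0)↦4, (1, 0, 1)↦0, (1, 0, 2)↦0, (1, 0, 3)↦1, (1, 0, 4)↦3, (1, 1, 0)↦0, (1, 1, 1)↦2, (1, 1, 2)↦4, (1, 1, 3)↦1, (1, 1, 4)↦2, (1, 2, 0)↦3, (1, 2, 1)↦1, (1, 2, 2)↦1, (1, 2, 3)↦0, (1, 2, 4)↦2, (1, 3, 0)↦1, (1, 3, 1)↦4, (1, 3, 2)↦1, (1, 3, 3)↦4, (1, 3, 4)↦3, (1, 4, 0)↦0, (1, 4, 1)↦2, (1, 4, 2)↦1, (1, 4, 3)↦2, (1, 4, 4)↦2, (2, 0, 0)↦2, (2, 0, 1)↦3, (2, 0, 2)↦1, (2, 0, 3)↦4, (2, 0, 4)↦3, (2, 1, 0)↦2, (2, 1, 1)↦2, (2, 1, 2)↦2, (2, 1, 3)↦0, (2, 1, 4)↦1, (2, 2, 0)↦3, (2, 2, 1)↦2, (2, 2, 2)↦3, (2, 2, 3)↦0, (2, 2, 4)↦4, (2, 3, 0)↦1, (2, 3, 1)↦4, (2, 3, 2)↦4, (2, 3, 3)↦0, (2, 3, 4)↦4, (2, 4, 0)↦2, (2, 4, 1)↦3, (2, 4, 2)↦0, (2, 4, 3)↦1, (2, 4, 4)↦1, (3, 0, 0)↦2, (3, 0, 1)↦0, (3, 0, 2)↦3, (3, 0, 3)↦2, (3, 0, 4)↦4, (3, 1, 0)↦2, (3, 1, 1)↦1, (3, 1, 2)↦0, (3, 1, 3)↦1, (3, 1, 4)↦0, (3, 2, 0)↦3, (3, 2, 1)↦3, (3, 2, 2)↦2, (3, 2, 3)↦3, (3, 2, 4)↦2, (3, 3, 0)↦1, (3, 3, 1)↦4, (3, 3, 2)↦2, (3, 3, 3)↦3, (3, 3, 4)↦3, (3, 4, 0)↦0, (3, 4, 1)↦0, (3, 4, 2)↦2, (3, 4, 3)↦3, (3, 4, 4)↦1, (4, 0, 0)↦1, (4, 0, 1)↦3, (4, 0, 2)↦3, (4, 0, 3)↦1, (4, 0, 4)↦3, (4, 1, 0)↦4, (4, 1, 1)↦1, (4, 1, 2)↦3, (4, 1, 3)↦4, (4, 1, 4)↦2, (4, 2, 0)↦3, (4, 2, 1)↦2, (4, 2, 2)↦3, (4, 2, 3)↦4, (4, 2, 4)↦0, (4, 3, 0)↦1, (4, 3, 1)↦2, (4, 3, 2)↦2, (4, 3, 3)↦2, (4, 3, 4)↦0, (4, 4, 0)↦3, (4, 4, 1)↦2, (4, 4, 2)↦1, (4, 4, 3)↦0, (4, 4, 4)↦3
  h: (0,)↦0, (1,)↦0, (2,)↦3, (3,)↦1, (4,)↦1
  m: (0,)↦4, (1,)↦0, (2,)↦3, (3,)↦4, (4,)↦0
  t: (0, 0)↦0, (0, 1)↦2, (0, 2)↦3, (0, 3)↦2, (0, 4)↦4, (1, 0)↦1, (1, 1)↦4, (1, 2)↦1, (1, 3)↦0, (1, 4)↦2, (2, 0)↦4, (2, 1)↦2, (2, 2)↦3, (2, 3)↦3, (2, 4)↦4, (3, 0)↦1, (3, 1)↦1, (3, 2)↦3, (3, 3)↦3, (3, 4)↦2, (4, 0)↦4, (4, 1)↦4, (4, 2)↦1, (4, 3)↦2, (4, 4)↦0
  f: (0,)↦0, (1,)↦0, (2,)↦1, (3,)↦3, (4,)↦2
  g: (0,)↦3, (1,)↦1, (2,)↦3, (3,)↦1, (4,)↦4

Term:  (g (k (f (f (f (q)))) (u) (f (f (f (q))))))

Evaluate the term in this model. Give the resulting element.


  q = 0
  (f (q)) = f(0,) = 0
  (f (f (q))) = f(0,) = 0
  (f (f (f (q)))) = f(0,) = 0
  u = 3
  q = 0
  (f (q)) = f(0,) = 0
  (f (f (q))) = f(0,) = 0
  (f (f (f (q)))) = f(0,) = 0
  (k (f (f (f (q)))) (u) (f (f (f (q))))) = k(0, 3, 0) = 3
  (g (k (f (f (f (q)))) (u) (f (f (f (q)))))) = g(3,) = 1

value = 1
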